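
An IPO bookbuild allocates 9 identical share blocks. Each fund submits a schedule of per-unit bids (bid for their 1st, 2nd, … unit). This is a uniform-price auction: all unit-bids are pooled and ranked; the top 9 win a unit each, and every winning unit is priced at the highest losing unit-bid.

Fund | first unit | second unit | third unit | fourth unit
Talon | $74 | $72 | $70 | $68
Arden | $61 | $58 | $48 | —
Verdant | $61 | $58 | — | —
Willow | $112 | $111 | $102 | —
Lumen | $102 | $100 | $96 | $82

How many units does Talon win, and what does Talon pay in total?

Talon: 2 units, pays $140

All unit-bids, highest first — top 9: 112 (Willow-1), 111 (Willow-2), 102 (Willow-3), 102 (Lumen-1), 100 (Lumen-2), 96 (Lumen-3), 82 (Lumen-4), 74 (Talon-1), 72 (Talon-2)
Highest rejected unit-bid = $70.
Talon wins 2 unit(s) at $70 each.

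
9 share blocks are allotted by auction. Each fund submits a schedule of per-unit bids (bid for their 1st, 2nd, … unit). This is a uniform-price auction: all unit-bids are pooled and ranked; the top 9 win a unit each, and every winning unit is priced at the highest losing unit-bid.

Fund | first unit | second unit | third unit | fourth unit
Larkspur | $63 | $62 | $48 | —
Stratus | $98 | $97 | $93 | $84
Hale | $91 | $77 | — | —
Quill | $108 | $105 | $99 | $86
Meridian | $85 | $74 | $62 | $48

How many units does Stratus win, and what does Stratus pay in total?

All unit-bids, highest first — top 9: 108 (Quill-1), 105 (Quill-2), 99 (Quill-3), 98 (Stratus-1), 97 (Stratus-2), 93 (Stratus-3), 91 (Hale-1), 86 (Quill-4), 85 (Meridian-1)
The (k+1)-th unit-bid is $84.
Stratus wins 3 unit(s) at $84 each.

Stratus: 3 units, pays $252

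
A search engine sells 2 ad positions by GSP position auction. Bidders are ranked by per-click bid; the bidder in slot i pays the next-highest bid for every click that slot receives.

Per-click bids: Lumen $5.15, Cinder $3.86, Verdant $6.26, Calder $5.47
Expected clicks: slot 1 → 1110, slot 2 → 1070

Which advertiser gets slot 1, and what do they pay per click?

Verdant; $5.47 per click

Per-click bids in order: $6.26 (Verdant) > $5.47 (Calder) > $5.15 (Lumen) > …
Slot 1 goes to the first-ranked bidder, Verdant, who pays the next bid down: $5.47/click.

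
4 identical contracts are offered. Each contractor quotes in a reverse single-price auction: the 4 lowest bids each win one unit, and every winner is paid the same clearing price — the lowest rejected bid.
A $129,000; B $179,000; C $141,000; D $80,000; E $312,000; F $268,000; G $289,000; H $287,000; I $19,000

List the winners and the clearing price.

I, D, A, C; each is paid $179,000

Bids ranked low→high: 19,000 (I), 80,000 (D), 129,000 (A), 141,000 (C), 179,000 (B), 268,000 (F), …
Winners (4 units): I, D, A, C.
Lowest unsuccessful bid: $179,000 → clearing price.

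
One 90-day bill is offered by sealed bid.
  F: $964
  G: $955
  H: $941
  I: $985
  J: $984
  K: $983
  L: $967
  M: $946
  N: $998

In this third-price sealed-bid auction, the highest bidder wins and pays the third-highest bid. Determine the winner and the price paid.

N pays $984

Third-price sealed-bid auction: the highest bidder wins and pays the third-highest bid.
Bids ranked: 998 (N) > 985 (I) > 984 (J) > 983 (K) > 967 (L) > 964 (F) > …
N wins; payment is bid #3 in the ranking = $984.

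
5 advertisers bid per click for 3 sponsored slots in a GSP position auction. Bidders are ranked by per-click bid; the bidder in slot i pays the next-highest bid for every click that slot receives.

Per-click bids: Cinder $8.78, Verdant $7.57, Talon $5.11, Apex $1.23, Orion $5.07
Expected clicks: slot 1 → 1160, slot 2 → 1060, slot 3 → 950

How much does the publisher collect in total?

Ranked by bid: $8.78 (Cinder) > $7.57 (Verdant) > $5.11 (Talon) > $5.07 (Orion) > …
Slot 1: Cinder pays $7.57 × 1160 = $8781.20
Slot 2: Verdant pays $5.11 × 1060 = $5416.60
Slot 3: Talon pays $5.07 × 950 = $4816.50
Total = $19014.30

Total revenue: $19014.30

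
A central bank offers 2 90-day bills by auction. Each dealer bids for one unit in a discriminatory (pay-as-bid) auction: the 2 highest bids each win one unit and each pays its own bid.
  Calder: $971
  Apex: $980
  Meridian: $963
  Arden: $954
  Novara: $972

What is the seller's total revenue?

Total revenue: $1,952

Ordering the bids: 980 (Apex), 972 (Novara), 971 (Calder), 963 (Meridian), …
The 2 highest are Apex, Novara.
Total revenue = 980 + 972 = $1,952.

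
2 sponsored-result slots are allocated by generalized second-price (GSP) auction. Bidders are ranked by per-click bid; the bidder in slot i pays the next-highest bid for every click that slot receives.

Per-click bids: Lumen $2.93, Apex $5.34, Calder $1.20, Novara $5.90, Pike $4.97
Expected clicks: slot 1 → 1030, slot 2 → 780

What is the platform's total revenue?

Per-click bids in order: $5.90 (Novara) > $5.34 (Apex) > $4.97 (Pike) > …
Slot 1: Novara pays $5.34 × 1030 = $5500.20
Slot 2: Apex pays $4.97 × 780 = $3876.60
Total = $9376.80

Total revenue: $9376.80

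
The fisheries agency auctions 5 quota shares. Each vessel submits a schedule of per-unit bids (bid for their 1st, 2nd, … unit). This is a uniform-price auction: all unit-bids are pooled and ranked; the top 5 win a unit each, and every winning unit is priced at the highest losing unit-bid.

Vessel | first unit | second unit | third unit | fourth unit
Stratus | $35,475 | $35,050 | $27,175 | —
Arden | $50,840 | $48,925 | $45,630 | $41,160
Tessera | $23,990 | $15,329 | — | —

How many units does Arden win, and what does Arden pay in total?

Merging the schedules and taking the best 5: 50,840 (Arden-1), 48,925 (Arden-2), 45,630 (Arden-3), 41,160 (Arden-4), 35,475 (Stratus-1)
First bid not allocated: $35,050.
Arden wins 4 unit(s) at $35,050 each.

Arden: 4 units, pays $140,200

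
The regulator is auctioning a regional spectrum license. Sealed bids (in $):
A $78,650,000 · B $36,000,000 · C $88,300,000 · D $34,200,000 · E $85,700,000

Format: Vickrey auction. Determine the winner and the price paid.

C pays $85,700,000

Sorting bids: 88,300,000 (C) > 85,700,000 (E) > 78,650,000 (A) > 36,000,000 (B) > 34,200,000 (D)
C wins with the highest bid; price is set by the runner-up at $85,700,000.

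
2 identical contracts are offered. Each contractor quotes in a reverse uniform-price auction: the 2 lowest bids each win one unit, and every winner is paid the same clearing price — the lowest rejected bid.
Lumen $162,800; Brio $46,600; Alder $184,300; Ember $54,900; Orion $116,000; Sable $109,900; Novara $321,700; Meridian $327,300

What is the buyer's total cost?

Total cost: $219,800

Ordering the bids: 46,600 (Brio), 54,900 (Ember), 109,900 (Sable), 116,000 (Orion), …
Winners (2 units): Brio, Ember.
Clearing price = lowest rejected bid = $109,900.
Total cost = 2 × $109,900 = $219,800.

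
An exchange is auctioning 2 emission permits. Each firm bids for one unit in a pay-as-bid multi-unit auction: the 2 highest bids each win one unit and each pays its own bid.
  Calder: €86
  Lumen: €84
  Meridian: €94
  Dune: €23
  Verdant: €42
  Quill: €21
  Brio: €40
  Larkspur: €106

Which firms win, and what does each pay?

Larkspur €106, Meridian €94

Bids ranked high→low: 106 (Larkspur), 94 (Meridian), 86 (Calder), 84 (Lumen), …
The 2 highest are Larkspur, Meridian.
Each winner pays its own bid: Larkspur €106, Meridian €94.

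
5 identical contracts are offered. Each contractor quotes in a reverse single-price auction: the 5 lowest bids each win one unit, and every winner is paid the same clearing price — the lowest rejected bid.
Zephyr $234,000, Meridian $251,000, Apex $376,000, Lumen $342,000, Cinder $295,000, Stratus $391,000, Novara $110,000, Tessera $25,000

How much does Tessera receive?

Tessera is paid $342,000

Bids ranked low→high: 25,000 (Tessera), 110,000 (Novara), 234,000 (Zephyr), 251,000 (Meridian), 295,000 (Cinder), 342,000 (Lumen), 376,000 (Apex), …
The 5 lowest are Tessera, Novara, Zephyr, Meridian, Cinder.
First losing bid is Lumen's $342,000, which sets the uniform price.
Tessera wins → is paid $342,000.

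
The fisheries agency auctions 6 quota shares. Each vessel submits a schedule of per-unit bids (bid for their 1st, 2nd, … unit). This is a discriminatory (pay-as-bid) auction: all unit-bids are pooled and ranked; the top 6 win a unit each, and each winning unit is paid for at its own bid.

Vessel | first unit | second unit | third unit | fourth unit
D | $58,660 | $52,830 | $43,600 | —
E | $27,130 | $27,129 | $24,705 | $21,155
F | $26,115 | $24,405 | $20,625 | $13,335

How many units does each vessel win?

Merging the schedules and taking the best 6: 58,660 (D-1), 52,830 (D-2), 43,600 (D-3), 27,130 (E-1), 27,129 (E-2), 26,115 (F-1)
Next rejected bid: $24,705 (not a price — pay-as-bid).
Allocation: D 3, E 2, F 1.

D 3, E 2, F 1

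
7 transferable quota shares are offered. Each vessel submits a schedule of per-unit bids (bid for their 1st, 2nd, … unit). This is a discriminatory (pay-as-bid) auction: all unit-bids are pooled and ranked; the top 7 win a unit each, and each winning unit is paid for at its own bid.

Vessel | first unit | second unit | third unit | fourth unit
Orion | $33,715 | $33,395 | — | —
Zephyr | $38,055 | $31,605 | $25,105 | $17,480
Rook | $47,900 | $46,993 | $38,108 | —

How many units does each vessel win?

Orion 2, Rook 3, Zephyr 2

All unit-bids, highest first — top 7: 47,900 (Rook-1), 46,993 (Rook-2), 38,108 (Rook-3), 38,055 (Zephyr-1), 33,715 (Orion-1), 33,395 (Orion-2), 31,605 (Zephyr-2)
Next rejected bid: $25,105 (not a price — pay-as-bid).
Allocation: Orion 2, Rook 3, Zephyr 2.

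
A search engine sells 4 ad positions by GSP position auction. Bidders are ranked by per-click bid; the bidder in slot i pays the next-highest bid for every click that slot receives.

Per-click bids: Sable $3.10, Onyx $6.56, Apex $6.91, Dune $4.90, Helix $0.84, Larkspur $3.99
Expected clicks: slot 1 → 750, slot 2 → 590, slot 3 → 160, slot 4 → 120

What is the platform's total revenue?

Total revenue: $8821.40

Per-click bids in order: $6.91 (Apex) > $6.56 (Onyx) > $4.90 (Dune) > $3.99 (Larkspur) > $3.10 (Sable) > …
Slot 1: Apex pays $6.56 × 750 = $4920.00
Slot 2: Onyx pays $4.90 × 590 = $2891.00
Slot 3: Dune pays $3.99 × 160 = $638.40
Slot 4: Larkspur pays $3.10 × 120 = $372.00
Total = $8821.40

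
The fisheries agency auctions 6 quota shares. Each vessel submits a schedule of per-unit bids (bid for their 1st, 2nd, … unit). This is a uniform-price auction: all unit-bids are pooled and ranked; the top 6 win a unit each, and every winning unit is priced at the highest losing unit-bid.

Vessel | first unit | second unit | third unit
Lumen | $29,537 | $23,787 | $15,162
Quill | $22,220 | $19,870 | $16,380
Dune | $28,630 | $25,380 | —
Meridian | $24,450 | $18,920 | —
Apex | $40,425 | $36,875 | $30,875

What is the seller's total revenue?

Total revenue: $146,700

Merging the schedules and taking the best 6: 40,425 (Apex-1), 36,875 (Apex-2), 30,875 (Apex-3), 29,537 (Lumen-1), 28,630 (Dune-1), 25,380 (Dune-2)
The (k+1)-th unit-bid is $24,450.
Allocation: Apex 3, Dune 2, Lumen 1. Every unit priced at $24,450.
Revenue = 6 × 24,450 = $146,700.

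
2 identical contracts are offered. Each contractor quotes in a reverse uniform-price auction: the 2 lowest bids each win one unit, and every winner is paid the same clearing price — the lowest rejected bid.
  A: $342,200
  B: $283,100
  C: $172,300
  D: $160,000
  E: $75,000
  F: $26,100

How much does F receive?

Ordering the bids: 26,100 (F), 75,000 (E), 160,000 (D), 172,300 (C), …
The 2 lowest are F, E.
Lowest unsuccessful bid: $160,000 → clearing price.
F wins → is paid $160,000.

F is paid $160,000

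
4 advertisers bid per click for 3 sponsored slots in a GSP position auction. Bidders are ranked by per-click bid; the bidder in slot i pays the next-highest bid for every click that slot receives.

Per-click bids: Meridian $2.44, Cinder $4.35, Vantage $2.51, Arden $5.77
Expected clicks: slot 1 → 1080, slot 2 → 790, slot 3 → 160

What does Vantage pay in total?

Vantage pays $390.40

Per-click bids in order: $5.77 (Arden) > $4.35 (Cinder) > $2.51 (Vantage) > $2.44 (Meridian)
Vantage holds slot 3 → pays next bid $2.44 × 160 clicks = $390.40.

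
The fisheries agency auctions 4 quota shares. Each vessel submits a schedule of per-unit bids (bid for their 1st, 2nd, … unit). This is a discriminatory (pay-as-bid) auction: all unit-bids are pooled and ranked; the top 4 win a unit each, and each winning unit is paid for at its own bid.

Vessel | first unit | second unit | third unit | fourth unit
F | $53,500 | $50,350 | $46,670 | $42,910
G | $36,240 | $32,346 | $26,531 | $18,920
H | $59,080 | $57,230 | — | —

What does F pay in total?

F pays $103,850

Pooled unit-bids ranked (top 4): 59,080 (H-1), 57,230 (H-2), 53,500 (F-1), 50,350 (F-2)
Next rejected bid: $46,670 (not a price — pay-as-bid).
F's winning unit-bids: 53,500 + 50,350 = $103,850.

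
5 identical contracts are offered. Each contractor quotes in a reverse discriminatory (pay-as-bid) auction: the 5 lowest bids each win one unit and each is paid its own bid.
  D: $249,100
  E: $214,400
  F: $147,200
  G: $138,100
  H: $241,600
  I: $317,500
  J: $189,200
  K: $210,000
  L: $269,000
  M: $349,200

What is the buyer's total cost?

Total cost: $898,900

Bids ranked low→high: 138,100 (G), 147,200 (F), 189,200 (J), 210,000 (K), 214,400 (E), 241,600 (H), 249,100 (D), …
Lowest 5: G, F, J, K, E.
Total cost = 138,100 + 147,200 + 189,200 + 210,000 + 214,400 = $898,900.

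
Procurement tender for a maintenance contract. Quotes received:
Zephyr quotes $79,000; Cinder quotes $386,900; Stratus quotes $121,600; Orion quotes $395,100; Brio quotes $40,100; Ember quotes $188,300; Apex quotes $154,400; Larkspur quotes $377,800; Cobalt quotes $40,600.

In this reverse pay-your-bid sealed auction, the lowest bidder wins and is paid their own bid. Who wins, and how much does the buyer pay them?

Brio is paid $40,100

Bids in order: 40,100 (Brio) < 40,600 (Cobalt) < 79,000 (Zephyr) < 121,600 (Stratus) < 154,400 (Apex) < 188,300 (Ember) < …
First-price: Brio is paid what they bid, $40,100.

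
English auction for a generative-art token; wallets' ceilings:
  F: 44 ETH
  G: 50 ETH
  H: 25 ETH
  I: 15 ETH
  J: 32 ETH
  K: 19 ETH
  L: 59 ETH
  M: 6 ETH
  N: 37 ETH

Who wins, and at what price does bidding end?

Rule: the price rises until one bidder remains; the winner pays the price at which the last rival dropped out.
Sorting limits: 59 (L) > 50 (G) > 44 (F) > 37 (N) > 32 (J) > 25 (H) > …
Once the price passes 50 ETH, only L is left; the hammer falls at G's limit of 50 ETH.

L wins at 50 ETH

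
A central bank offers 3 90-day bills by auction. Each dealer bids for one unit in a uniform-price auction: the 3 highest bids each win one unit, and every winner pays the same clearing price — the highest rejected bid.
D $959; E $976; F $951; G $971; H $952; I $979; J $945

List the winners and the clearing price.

I, E, G; each pays $959

Bids ranked high→low: 979 (I), 976 (E), 971 (G), 959 (D), 952 (H), …
Winners (3 units): I, E, G.
Clearing price = highest rejected bid = $959.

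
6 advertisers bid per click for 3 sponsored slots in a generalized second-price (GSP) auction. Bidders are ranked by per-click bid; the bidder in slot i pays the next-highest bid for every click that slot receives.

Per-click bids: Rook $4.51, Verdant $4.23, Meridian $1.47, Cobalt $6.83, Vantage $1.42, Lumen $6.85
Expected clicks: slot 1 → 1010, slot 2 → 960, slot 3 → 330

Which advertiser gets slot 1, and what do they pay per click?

Sorting advertisers: $6.85 (Lumen) > $6.83 (Cobalt) > $4.51 (Rook) > $4.23 (Verdant) > …
Slot 1 goes to the first-ranked bidder, Lumen, who pays the next bid down: $6.83/click.

Lumen; $6.83 per click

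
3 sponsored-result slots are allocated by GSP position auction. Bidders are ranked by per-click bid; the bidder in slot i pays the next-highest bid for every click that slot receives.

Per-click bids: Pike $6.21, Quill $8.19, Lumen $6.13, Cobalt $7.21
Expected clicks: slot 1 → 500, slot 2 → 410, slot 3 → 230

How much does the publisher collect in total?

Total revenue: $7561.00

Sorting advertisers: $8.19 (Quill) > $7.21 (Cobalt) > $6.21 (Pike) > $6.13 (Lumen)
Slot 1: Quill pays $7.21 × 500 = $3605.00
Slot 2: Cobalt pays $6.21 × 410 = $2546.10
Slot 3: Pike pays $6.13 × 230 = $1409.90
Total = $7561.00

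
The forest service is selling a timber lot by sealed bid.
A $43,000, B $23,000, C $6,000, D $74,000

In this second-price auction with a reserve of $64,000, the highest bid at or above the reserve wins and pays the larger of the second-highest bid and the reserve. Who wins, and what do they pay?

D pays $64,000

Bids in order: 74,000 (D) > 43,000 (A) > 23,000 (B) > 6,000 (C)
Highest eligible bid: D at $74,000.
max(second-highest $43,000, reserve $64,000) = $64,000.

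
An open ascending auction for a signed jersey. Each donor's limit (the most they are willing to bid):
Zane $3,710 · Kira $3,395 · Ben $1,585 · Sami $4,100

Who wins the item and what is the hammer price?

Sami wins at $3,710

Limits ranked: 4,100 (Sami) > 3,710 (Zane) > 3,395 (Kira) > 1,585 (Ben)
Once the price passes $3,710, only Sami is left; the hammer falls at Zane's limit of $3,710.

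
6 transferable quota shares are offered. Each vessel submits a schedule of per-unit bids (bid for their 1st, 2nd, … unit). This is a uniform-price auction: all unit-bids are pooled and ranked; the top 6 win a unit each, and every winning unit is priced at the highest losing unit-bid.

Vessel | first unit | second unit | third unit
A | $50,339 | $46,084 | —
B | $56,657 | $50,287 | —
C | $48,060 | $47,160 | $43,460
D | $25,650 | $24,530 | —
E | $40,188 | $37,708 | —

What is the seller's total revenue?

Total revenue: $260,760

Merging the schedules and taking the best 6: 56,657 (B-1), 50,339 (A-1), 50,287 (B-2), 48,060 (C-1), 47,160 (C-2), 46,084 (A-2)
Highest rejected unit-bid = $43,460.
Allocation: A 2, B 2, C 2. Every unit priced at $43,460.
Revenue = 6 × 43,460 = $260,760.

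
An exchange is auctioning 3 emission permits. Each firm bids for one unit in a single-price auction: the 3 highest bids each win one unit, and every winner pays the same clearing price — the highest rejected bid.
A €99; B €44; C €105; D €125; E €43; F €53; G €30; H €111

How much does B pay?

B pays €0

Ordering the bids: 125 (D), 111 (H), 105 (C), 99 (A), 53 (F), …
Winners (3 units): D, H, C.
First losing bid is A's €99, which sets the uniform price.
B does not win → pays €0.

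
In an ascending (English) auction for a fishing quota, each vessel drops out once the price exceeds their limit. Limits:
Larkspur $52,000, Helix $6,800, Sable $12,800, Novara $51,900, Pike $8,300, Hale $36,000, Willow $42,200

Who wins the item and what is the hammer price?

Larkspur wins at $51,900

Rule: the price rises until one bidder remains; the winner pays the price at which the last rival dropped out.
Limits in order: 52,000 (Larkspur) > 51,900 (Novara) > 42,200 (Willow) > 36,000 (Hale) > 12,800 (Sable) > 8,300 (Pike) > …
Novara is the last rival to drop out, at $51,900; Larkspur remains and wins at that price.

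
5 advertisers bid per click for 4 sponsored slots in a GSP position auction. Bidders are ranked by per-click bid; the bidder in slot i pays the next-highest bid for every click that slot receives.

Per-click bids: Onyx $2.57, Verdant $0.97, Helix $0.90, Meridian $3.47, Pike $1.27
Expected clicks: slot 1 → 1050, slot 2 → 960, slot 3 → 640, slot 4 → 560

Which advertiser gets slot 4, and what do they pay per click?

Verdant; $0.90 per click

Ranked by bid: $3.47 (Meridian) > $2.57 (Onyx) > $1.27 (Pike) > $0.97 (Verdant) > $0.90 (Helix)
Slot 4 goes to the fourth-ranked bidder, Verdant, who pays the next bid down: $0.90/click.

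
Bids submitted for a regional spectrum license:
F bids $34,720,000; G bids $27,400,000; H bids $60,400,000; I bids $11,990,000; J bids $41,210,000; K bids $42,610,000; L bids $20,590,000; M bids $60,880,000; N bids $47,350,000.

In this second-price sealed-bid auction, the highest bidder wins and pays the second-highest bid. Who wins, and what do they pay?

M pays $60,400,000

Bids ranked: 60,880,000 (M) > 60,400,000 (H) > 47,350,000 (N) > 42,610,000 (K) > 41,210,000 (J) > 34,720,000 (F) > …
Second-price: M pays H's bid of $60,400,000.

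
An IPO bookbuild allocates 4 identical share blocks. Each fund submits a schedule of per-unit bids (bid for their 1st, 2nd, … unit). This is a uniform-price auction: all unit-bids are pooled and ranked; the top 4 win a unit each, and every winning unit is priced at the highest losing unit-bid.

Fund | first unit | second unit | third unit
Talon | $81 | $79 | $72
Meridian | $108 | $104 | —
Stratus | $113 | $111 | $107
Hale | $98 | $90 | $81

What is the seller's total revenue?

Merging the schedules and taking the best 4: 113 (Stratus-1), 111 (Stratus-2), 108 (Meridian-1), 107 (Stratus-3)
Highest rejected unit-bid = $104.
Allocation: Meridian 1, Stratus 3. Every unit priced at $104.
Revenue = 4 × 104 = $416.

Total revenue: $416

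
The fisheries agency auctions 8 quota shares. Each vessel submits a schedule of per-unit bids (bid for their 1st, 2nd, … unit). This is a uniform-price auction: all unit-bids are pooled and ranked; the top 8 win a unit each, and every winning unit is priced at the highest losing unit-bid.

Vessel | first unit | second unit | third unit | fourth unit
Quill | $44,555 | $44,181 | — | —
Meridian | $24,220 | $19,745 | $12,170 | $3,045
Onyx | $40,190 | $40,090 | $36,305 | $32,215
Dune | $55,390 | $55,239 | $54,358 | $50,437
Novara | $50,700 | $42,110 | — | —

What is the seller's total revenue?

Total revenue: $321,520

Merging the schedules and taking the best 8: 55,390 (Dune-1), 55,239 (Dune-2), 54,358 (Dune-3), 50,700 (Novara-1), 50,437 (Dune-4), 44,555 (Quill-1), 44,181 (Quill-2), 42,110 (Novara-2)
Highest rejected unit-bid = $40,190.
Allocation: Dune 4, Novara 2, Quill 2. Every unit priced at $40,190.
Revenue = 8 × 40,190 = $321,520.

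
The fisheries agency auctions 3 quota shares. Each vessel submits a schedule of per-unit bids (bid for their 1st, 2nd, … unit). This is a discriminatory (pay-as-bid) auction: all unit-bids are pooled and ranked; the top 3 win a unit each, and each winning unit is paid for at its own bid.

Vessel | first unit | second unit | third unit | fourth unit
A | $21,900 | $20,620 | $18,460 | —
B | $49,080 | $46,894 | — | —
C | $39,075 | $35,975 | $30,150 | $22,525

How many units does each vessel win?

Pooled unit-bids ranked (top 3): 49,080 (B-1), 46,894 (B-2), 39,075 (C-1)
Next rejected bid: $35,975 (not a price — pay-as-bid).
Allocation: B 2, C 1.

B 2, C 1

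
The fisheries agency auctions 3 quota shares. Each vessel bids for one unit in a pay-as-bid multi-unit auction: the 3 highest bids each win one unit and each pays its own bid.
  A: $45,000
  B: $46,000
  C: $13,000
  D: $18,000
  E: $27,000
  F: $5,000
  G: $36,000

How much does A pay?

A pays $45,000

Sorting: 46,000 (B), 45,000 (A), 36,000 (G), 27,000 (E), 18,000 (D), …
Top 3: B, A, G.
A wins → own bid $45,000.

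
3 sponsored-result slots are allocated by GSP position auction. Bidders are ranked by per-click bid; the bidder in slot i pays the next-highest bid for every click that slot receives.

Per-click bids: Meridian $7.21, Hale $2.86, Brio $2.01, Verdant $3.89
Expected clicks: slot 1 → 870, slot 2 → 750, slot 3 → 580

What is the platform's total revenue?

Total revenue: $6695.10

Sorting advertisers: $7.21 (Meridian) > $3.89 (Verdant) > $2.86 (Hale) > $2.01 (Brio)
Slot 1: Meridian pays $3.89 × 870 = $3384.30
Slot 2: Verdant pays $2.86 × 750 = $2145.00
Slot 3: Hale pays $2.01 × 580 = $1165.80
Total = $6695.10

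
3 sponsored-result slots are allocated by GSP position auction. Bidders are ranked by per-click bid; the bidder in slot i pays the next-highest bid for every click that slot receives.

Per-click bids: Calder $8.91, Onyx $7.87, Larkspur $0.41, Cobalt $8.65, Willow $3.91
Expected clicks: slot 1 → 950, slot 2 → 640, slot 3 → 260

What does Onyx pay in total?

Sorting advertisers: $8.91 (Calder) > $8.65 (Cobalt) > $7.87 (Onyx) > $3.91 (Willow) > …
Onyx holds slot 3 → pays next bid $3.91 × 260 clicks = $1016.60.

Onyx pays $1016.60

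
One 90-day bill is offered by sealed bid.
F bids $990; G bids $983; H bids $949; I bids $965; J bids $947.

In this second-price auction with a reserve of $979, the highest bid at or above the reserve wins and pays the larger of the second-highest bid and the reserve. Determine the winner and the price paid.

F pays $983

Bids in order: 990 (F) > 983 (G) > 965 (I) > 949 (H) > 947 (J)
Highest eligible bid: F at $990.
Second-highest bid $983 exceeds the reserve $979 → payment $983.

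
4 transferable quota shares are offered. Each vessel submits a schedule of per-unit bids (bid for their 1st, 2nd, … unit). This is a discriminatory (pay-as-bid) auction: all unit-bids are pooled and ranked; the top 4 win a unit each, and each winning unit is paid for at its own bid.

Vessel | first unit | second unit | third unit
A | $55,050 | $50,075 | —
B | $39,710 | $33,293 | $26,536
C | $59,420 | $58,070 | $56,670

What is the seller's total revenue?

Merging the schedules and taking the best 4: 59,420 (C-1), 58,070 (C-2), 56,670 (C-3), 55,050 (A-1)
Next rejected bid: $50,075 (not a price — pay-as-bid).
Each winning unit pays its own bid.
Revenue = 59,420 + 58,070 + 56,670 + 55,050 = $229,210.

Total revenue: $229,210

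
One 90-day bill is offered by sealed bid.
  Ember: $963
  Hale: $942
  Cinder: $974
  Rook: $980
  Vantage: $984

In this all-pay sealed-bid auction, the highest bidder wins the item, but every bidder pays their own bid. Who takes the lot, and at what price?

Vantage pays $984

Bids ranked: 984 (Vantage) > 980 (Rook) > 974 (Cinder) > 963 (Ember) > 942 (Hale)
Vantage wins with the top bid; all bids are sunk regardless.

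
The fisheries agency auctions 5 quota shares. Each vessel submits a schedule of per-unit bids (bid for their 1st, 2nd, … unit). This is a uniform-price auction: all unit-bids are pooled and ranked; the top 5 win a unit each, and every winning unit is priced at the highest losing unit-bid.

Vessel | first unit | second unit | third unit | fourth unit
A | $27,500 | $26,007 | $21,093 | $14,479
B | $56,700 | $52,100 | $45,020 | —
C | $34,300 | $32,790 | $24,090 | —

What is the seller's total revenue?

Total revenue: $137,500

All unit-bids, highest first — top 5: 56,700 (B-1), 52,100 (B-2), 45,020 (B-3), 34,300 (C-1), 32,790 (C-2)
First bid not allocated: $27,500.
Allocation: B 3, C 2. Every unit priced at $27,500.
Revenue = 5 × 27,500 = $137,500.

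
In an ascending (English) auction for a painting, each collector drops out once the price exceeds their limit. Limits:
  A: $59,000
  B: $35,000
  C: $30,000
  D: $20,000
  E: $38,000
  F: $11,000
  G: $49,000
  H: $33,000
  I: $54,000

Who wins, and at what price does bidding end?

Sorting limits: 59,000 (A) > 54,000 (I) > 49,000 (G) > 38,000 (E) > 35,000 (B) > 33,000 (H) > …
Bidding ends when I exits at $54,000; A takes it.

A wins at $54,000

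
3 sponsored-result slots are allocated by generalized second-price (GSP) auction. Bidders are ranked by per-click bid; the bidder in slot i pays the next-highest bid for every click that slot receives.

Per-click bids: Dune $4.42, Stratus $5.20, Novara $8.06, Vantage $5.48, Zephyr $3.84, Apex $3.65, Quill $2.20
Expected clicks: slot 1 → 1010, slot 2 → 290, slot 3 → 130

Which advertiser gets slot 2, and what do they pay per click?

Vantage; $5.20 per click

Per-click bids in order: $8.06 (Novara) > $5.48 (Vantage) > $5.20 (Stratus) > $4.42 (Dune) > …
Slot 2 goes to the second-ranked bidder, Vantage, who pays the next bid down: $5.20/click.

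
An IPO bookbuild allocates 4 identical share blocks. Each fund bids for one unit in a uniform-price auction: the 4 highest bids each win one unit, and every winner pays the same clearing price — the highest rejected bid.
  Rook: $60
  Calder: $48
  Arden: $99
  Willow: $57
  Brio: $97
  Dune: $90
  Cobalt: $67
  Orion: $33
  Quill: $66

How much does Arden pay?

Ordering the bids: 99 (Arden), 97 (Brio), 90 (Dune), 67 (Cobalt), 66 (Quill), 60 (Rook), …
Top 4: Arden, Brio, Dune, Cobalt.
First losing bid is Quill's $66, which sets the uniform price.
Arden wins → pays $66.

Arden pays $66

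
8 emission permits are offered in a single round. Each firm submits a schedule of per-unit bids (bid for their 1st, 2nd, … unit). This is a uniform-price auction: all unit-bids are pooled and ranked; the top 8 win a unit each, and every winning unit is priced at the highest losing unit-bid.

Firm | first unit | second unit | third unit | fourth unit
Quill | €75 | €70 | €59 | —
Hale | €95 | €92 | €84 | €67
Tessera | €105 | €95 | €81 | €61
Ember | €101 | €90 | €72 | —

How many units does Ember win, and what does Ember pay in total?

Merging the schedules and taking the best 8: 105 (Tessera-1), 101 (Ember-1), 95 (Hale-1), 95 (Tessera-2), 92 (Hale-2), 90 (Ember-2), 84 (Hale-3), 81 (Tessera-3)
Highest rejected unit-bid = €75.
Ember wins 2 unit(s) at €75 each.

Ember: 2 units, pays €150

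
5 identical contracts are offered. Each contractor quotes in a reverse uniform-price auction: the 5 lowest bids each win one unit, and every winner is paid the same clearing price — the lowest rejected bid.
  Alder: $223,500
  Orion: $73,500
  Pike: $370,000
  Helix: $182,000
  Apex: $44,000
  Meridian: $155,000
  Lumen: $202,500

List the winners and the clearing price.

Apex, Orion, Meridian, Helix, Lumen; each is paid $223,500

Sorting: 44,000 (Apex), 73,500 (Orion), 155,000 (Meridian), 182,000 (Helix), 202,500 (Lumen), 223,500 (Alder), 370,000 (Pike)
The 5 lowest are Apex, Orion, Meridian, Helix, Lumen.
First losing bid is Alder's $223,500, which sets the uniform price.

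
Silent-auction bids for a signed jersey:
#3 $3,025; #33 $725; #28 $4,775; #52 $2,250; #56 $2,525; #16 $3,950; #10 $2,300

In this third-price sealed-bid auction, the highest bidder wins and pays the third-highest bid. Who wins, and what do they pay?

#28 pays $3,025

Rule: the highest bidder wins and pays the third-highest bid.
Sorting bids: 4,775 (#28) > 3,950 (#16) > 3,025 (#3) > 2,525 (#56) > 2,300 (#10) > 2,250 (#52) > …
#28 is highest; pays the third-highest bid, $3,025.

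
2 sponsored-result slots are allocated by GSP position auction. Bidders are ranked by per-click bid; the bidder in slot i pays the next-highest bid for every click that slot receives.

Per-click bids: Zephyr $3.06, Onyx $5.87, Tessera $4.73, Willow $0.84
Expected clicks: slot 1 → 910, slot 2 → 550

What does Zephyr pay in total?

Sorting advertisers: $5.87 (Onyx) > $4.73 (Tessera) > $3.06 (Zephyr) > …
Zephyr ranks below slot 2 → no slot, pays nothing.

Zephyr pays $0.00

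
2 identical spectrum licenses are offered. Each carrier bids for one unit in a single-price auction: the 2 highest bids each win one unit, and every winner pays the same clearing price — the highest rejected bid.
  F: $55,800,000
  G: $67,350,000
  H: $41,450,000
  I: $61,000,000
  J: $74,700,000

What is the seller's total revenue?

Bids ranked high→low: 74,700,000 (J), 67,350,000 (G), 61,000,000 (I), 55,800,000 (F), …
The 2 highest are J, G.
Clearing price = highest rejected bid = $61,000,000.
Total revenue = 2 × $61,000,000 = $122,000,000.

Total revenue: $122,000,000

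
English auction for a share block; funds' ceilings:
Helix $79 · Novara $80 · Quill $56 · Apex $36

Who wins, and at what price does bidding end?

Novara wins at $79

Rule: the price rises until one bidder remains; the winner pays the price at which the last rival dropped out.
Limits ranked: 80 (Novara) > 79 (Helix) > 56 (Quill) > 36 (Apex)
Helix is the last rival to drop out, at $79; Novara remains and wins at that price.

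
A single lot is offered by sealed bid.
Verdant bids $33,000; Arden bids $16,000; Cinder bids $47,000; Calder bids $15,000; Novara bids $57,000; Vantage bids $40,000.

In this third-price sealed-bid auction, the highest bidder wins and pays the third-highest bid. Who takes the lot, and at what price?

Third-price sealed-bid auction: the highest bidder wins and pays the third-highest bid.
Sorting bids: 57,000 (Novara) > 47,000 (Cinder) > 40,000 (Vantage) > 33,000 (Verdant) > 16,000 (Arden) > 15,000 (Calder)
Novara wins; payment is bid #3 in the ranking = $40,000.

Novara pays $40,000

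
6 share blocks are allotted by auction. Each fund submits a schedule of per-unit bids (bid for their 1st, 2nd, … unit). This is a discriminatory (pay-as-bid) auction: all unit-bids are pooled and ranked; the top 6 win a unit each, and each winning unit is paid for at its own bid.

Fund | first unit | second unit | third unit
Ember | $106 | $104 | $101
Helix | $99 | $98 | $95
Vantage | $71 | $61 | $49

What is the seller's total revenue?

Total revenue: $603

All unit-bids, highest first — top 6: 106 (Ember-1), 104 (Ember-2), 101 (Ember-3), 99 (Helix-1), 98 (Helix-2), 95 (Helix-3)
Next rejected bid: $71 (not a price — pay-as-bid).
Each winning unit pays its own bid.
Revenue = 106 + 104 + 101 + 99 + 98 + 95 = $603.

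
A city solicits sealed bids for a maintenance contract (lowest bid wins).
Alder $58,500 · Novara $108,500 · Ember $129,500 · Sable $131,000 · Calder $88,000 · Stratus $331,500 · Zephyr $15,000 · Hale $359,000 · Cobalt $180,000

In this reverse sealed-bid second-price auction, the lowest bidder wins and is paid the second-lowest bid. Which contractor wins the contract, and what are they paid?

Zephyr is paid $58,500

Rule: the lowest bidder wins and is paid the second-lowest bid.
Bids ranked: 15,000 (Zephyr) < 58,500 (Alder) < 88,000 (Calder) < 108,500 (Novara) < 129,500 (Ember) < 131,000 (Sable) < …
Zephyr is lowest; is paid the second-lowest bid, $58,500.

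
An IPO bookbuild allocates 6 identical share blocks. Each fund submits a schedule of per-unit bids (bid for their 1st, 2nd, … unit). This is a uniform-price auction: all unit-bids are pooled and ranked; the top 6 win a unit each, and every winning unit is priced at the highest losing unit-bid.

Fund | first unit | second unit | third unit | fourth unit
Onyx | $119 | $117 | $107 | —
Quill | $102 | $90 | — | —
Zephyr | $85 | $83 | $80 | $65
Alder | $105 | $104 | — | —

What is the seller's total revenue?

Merging the schedules and taking the best 6: 119 (Onyx-1), 117 (Onyx-2), 107 (Onyx-3), 105 (Alder-1), 104 (Alder-2), 102 (Quill-1)
The (k+1)-th unit-bid is $90.
Allocation: Alder 2, Onyx 3, Quill 1. Every unit priced at $90.
Revenue = 6 × 90 = $540.

Total revenue: $540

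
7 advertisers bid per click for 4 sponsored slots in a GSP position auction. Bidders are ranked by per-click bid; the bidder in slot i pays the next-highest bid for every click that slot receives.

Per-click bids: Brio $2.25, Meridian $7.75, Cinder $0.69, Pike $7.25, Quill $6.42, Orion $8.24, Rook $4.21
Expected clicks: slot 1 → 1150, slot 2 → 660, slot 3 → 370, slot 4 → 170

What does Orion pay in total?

Orion pays $8912.50

Ranked by bid: $8.24 (Orion) > $7.75 (Meridian) > $7.25 (Pike) > $6.42 (Quill) > $4.21 (Rook) > …
Orion holds slot 1 → pays next bid $7.75 × 1150 clicks = $8912.50.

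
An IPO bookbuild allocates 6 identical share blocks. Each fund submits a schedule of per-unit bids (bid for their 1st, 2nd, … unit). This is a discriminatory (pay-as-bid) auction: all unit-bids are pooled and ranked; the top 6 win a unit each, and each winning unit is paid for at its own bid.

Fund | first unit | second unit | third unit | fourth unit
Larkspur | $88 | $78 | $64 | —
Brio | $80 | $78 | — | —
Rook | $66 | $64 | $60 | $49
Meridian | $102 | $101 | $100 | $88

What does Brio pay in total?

Brio pays $80

All unit-bids, highest first — top 6: 102 (Meridian-1), 101 (Meridian-2), 100 (Meridian-3), 88 (Larkspur-1), 88 (Meridian-4), 80 (Brio-1)
Next rejected bid: $78 (not a price — pay-as-bid).
Brio's winning unit-bids: 80 = $80.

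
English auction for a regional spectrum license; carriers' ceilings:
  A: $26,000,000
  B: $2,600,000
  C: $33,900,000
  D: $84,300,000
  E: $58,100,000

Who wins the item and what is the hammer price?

Rule: the price rises until one bidder remains; the winner pays the price at which the last rival dropped out.
Sorting limits: 84,300,000 (D) > 58,100,000 (E) > 33,900,000 (C) > 26,000,000 (A) > 2,600,000 (B)
Bidding ends when E exits at $58,100,000; D takes it.

D wins at $58,100,000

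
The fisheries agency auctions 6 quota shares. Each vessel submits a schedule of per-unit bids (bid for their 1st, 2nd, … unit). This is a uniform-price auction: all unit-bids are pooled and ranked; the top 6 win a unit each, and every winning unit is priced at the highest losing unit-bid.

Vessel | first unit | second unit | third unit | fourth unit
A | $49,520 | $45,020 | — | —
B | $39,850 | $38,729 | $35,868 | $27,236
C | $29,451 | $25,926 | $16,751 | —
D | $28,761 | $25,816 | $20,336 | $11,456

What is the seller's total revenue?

Total revenue: $172,566

Merging the schedules and taking the best 6: 49,520 (A-1), 45,020 (A-2), 39,850 (B-1), 38,729 (B-2), 35,868 (B-3), 29,451 (C-1)
The (k+1)-th unit-bid is $28,761.
Allocation: A 2, B 3, C 1. Every unit priced at $28,761.
Revenue = 6 × 28,761 = $172,566.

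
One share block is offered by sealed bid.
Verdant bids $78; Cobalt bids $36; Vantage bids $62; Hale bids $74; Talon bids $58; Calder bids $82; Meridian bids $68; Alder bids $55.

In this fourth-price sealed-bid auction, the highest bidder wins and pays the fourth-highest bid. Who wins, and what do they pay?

Calder pays $68

Rule: the highest bidder wins and pays the fourth-highest bid.
Bids ranked: 82 (Calder) > 78 (Verdant) > 74 (Hale) > 68 (Meridian) > 62 (Vantage) > 58 (Talon) > …
Calder wins; payment is bid #4 in the ranking = $68.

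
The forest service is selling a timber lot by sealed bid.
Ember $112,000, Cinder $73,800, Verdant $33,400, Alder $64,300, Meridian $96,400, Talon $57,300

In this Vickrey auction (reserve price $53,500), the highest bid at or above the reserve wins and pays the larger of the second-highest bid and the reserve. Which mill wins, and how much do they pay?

Vickrey auction (reserve price $53,500): the highest bid at or above the reserve wins and pays the larger of the second-highest bid and the reserve.
Bids ranked: 112,000 (Ember) > 96,400 (Meridian) > 73,800 (Cinder) > 64,300 (Alder) > 57,300 (Talon) > 33,400 (Verdant)
Ember has the top bid at or above the reserve ($112,000).
Second-highest bid $96,400 exceeds the reserve $53,500 → payment $96,400.

Ember pays $96,400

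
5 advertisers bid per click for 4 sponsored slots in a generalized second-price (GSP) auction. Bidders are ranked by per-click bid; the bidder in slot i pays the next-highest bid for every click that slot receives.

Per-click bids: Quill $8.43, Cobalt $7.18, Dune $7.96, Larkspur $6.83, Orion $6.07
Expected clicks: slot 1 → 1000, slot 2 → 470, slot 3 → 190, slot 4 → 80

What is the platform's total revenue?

Sorting advertisers: $8.43 (Quill) > $7.96 (Dune) > $7.18 (Cobalt) > $6.83 (Larkspur) > $6.07 (Orion)
Slot 1: Quill pays $7.96 × 1000 = $7960.00
Slot 2: Dune pays $7.18 × 470 = $3374.60
Slot 3: Cobalt pays $6.83 × 190 = $1297.70
Slot 4: Larkspur pays $6.07 × 80 = $485.60
Total = $13117.90

Total revenue: $13117.90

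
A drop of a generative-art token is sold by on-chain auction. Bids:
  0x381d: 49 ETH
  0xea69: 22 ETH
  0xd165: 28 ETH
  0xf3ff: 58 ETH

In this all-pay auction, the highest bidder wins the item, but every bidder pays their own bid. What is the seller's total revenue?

Total revenue: 157 ETH

Sorting bids: 58 (0xf3ff) > 49 (0x381d) > 28 (0xd165) > 22 (0xea69)
0xf3ff wins with the top bid; all bids are sunk regardless.
Every bidder forfeits their bid regardless of winning.
Revenue = 49 + 22 + 28 + 58 = 157 ETH.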